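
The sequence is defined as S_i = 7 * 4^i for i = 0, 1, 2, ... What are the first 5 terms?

This is a geometric sequence.
i=0: S_0 = 7 * 4^0 = 7
i=1: S_1 = 7 * 4^1 = 28
i=2: S_2 = 7 * 4^2 = 112
i=3: S_3 = 7 * 4^3 = 448
i=4: S_4 = 7 * 4^4 = 1792
The first 5 terms are: [7, 28, 112, 448, 1792]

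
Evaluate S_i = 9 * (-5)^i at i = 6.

S_6 = 9 * (-5)^6 = 9 * 15625 = 140625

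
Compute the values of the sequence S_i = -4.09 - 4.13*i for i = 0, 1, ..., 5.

This is an arithmetic sequence.
i=0: S_0 = -4.09 + -4.13*0 = -4.09
i=1: S_1 = -4.09 + -4.13*1 = -8.22
i=2: S_2 = -4.09 + -4.13*2 = -12.35
i=3: S_3 = -4.09 + -4.13*3 = -16.48
i=4: S_4 = -4.09 + -4.13*4 = -20.61
i=5: S_5 = -4.09 + -4.13*5 = -24.74
The first 6 terms are: [-4.09, -8.22, -12.35, -16.48, -20.61, -24.74]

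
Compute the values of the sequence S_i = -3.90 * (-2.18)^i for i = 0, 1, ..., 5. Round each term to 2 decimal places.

This is a geometric sequence.
i=0: S_0 = -3.9 * (-2.18)^0 = -3.9
i=1: S_1 = -3.9 * (-2.18)^1 ≈ 8.5
i=2: S_2 = -3.9 * (-2.18)^2 ≈ -18.53
i=3: S_3 = -3.9 * (-2.18)^3 ≈ 40.4
i=4: S_4 = -3.9 * (-2.18)^4 ≈ -88.08
i=5: S_5 = -3.9 * (-2.18)^5 ≈ 192.02
The first 6 terms are: [-3.9, 8.5, -18.53, 40.4, -88.08, 192.02]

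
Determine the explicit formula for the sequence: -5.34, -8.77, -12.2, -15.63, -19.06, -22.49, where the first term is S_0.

Check differences: -8.77 - -5.34 = -3.43
-12.2 - -8.77 = -3.43
Common difference d = -3.43.
First term a = -5.34.
Formula: S_i = -5.34 - 3.43*i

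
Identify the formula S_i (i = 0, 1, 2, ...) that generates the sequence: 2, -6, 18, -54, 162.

Check ratios: -6 / 2 = -3.0
Common ratio r = -3.
First term a = 2.
Formula: S_i = 2 * (-3)^i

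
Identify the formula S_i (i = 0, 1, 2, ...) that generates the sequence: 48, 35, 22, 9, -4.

Check differences: 35 - 48 = -13
22 - 35 = -13
Common difference d = -13.
First term a = 48.
Formula: S_i = 48 - 13*i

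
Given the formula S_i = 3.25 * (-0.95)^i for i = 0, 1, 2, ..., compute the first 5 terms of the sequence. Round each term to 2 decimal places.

This is a geometric sequence.
i=0: S_0 = 3.25 * (-0.95)^0 = 3.25
i=1: S_1 = 3.25 * (-0.95)^1 ≈ -3.09
i=2: S_2 = 3.25 * (-0.95)^2 ≈ 2.93
i=3: S_3 = 3.25 * (-0.95)^3 ≈ -2.79
i=4: S_4 = 3.25 * (-0.95)^4 ≈ 2.65
The first 5 terms are: [3.25, -3.09, 2.93, -2.79, 2.65]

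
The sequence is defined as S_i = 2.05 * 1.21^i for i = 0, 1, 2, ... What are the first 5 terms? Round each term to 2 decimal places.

This is a geometric sequence.
i=0: S_0 = 2.05 * 1.21^0 = 2.05
i=1: S_1 = 2.05 * 1.21^1 ≈ 2.48
i=2: S_2 = 2.05 * 1.21^2 ≈ 3.0
i=3: S_3 = 2.05 * 1.21^3 ≈ 3.63
i=4: S_4 = 2.05 * 1.21^4 ≈ 4.39
The first 5 terms are: [2.05, 2.48, 3.0, 3.63, 4.39]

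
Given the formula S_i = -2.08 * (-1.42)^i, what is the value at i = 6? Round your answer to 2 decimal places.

S_6 = -2.08 * (-1.42)^6 ≈ -2.08 * 8.1984 ≈ -17.05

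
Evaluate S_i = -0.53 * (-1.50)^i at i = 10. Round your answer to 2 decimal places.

S_10 = -0.53 * (-1.5)^10 ≈ -0.53 * 57.665 ≈ -30.56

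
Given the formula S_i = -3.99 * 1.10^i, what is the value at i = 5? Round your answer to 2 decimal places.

S_5 = -3.99 * 1.1^5 ≈ -3.99 * 1.6105 ≈ -6.43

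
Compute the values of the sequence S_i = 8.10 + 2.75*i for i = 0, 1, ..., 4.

This is an arithmetic sequence.
i=0: S_0 = 8.1 + 2.75*0 = 8.1
i=1: S_1 = 8.1 + 2.75*1 = 10.85
i=2: S_2 = 8.1 + 2.75*2 = 13.6
i=3: S_3 = 8.1 + 2.75*3 = 16.35
i=4: S_4 = 8.1 + 2.75*4 = 19.1
The first 5 terms are: [8.1, 10.85, 13.6, 16.35, 19.1]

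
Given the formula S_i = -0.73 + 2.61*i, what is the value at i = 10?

S_10 = -0.73 + 2.61*10 = -0.73 + 26.1 = 25.37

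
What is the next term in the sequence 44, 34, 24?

Differences: 34 - 44 = -10
This is an arithmetic sequence with common difference d = -10.
Next term = 24 + -10 = 14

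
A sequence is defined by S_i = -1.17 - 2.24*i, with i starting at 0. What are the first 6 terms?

This is an arithmetic sequence.
i=0: S_0 = -1.17 + -2.24*0 = -1.17
i=1: S_1 = -1.17 + -2.24*1 = -3.41
i=2: S_2 = -1.17 + -2.24*2 = -5.65
i=3: S_3 = -1.17 + -2.24*3 = -7.89
i=4: S_4 = -1.17 + -2.24*4 = -10.13
i=5: S_5 = -1.17 + -2.24*5 = -12.37
The first 6 terms are: [-1.17, -3.41, -5.65, -7.89, -10.13, -12.37]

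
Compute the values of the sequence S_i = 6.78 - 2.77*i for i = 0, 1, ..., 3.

This is an arithmetic sequence.
i=0: S_0 = 6.78 + -2.77*0 = 6.78
i=1: S_1 = 6.78 + -2.77*1 = 4.01
i=2: S_2 = 6.78 + -2.77*2 = 1.24
i=3: S_3 = 6.78 + -2.77*3 = -1.53
The first 4 terms are: [6.78, 4.01, 1.24, -1.53]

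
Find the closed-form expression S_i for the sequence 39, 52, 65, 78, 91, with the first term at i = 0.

Check differences: 52 - 39 = 13
65 - 52 = 13
Common difference d = 13.
First term a = 39.
Formula: S_i = 39 + 13*i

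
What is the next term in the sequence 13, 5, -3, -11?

Differences: 5 - 13 = -8
This is an arithmetic sequence with common difference d = -8.
Next term = -11 + -8 = -19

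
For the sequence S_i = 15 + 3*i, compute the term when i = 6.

S_6 = 15 + 3*6 = 15 + 18 = 33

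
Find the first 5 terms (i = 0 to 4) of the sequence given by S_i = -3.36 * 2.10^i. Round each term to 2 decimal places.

This is a geometric sequence.
i=0: S_0 = -3.36 * 2.1^0 = -3.36
i=1: S_1 = -3.36 * 2.1^1 ≈ -7.06
i=2: S_2 = -3.36 * 2.1^2 ≈ -14.82
i=3: S_3 = -3.36 * 2.1^3 ≈ -31.12
i=4: S_4 = -3.36 * 2.1^4 ≈ -65.35
The first 5 terms are: [-3.36, -7.06, -14.82, -31.12, -65.35]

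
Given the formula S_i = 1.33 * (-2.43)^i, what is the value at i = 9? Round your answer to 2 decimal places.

S_9 = 1.33 * (-2.43)^9 ≈ 1.33 * -2954.3127 ≈ -3929.24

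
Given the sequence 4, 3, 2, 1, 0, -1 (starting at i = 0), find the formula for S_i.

Check differences: 3 - 4 = -1
2 - 3 = -1
Common difference d = -1.
First term a = 4.
Formula: S_i = 4 - 1*i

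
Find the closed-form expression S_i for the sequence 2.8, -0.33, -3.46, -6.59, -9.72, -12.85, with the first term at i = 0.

Check differences: -0.33 - 2.8 = -3.13
-3.46 - -0.33 = -3.13
Common difference d = -3.13.
First term a = 2.8.
Formula: S_i = 2.80 - 3.13*i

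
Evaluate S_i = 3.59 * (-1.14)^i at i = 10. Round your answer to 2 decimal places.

S_10 = 3.59 * (-1.14)^10 ≈ 3.59 * 3.7072 ≈ 13.31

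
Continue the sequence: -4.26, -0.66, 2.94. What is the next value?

Differences: -0.66 - -4.26 = 3.6
This is an arithmetic sequence with common difference d = 3.6.
Next term = 2.94 + 3.6 = 6.54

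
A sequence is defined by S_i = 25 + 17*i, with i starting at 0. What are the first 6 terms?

This is an arithmetic sequence.
i=0: S_0 = 25 + 17*0 = 25
i=1: S_1 = 25 + 17*1 = 42
i=2: S_2 = 25 + 17*2 = 59
i=3: S_3 = 25 + 17*3 = 76
i=4: S_4 = 25 + 17*4 = 93
i=5: S_5 = 25 + 17*5 = 110
The first 6 terms are: [25, 42, 59, 76, 93, 110]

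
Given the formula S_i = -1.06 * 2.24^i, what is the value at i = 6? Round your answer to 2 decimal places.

S_6 = -1.06 * 2.24^6 ≈ -1.06 * 126.3247 ≈ -133.9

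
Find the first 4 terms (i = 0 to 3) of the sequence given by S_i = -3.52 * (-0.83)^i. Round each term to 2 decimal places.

This is a geometric sequence.
i=0: S_0 = -3.52 * (-0.83)^0 = -3.52
i=1: S_1 = -3.52 * (-0.83)^1 ≈ 2.92
i=2: S_2 = -3.52 * (-0.83)^2 ≈ -2.42
i=3: S_3 = -3.52 * (-0.83)^3 ≈ 2.01
The first 4 terms are: [-3.52, 2.92, -2.42, 2.01]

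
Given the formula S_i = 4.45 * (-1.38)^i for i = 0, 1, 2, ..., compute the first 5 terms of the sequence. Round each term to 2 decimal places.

This is a geometric sequence.
i=0: S_0 = 4.45 * (-1.38)^0 = 4.45
i=1: S_1 = 4.45 * (-1.38)^1 ≈ -6.14
i=2: S_2 = 4.45 * (-1.38)^2 ≈ 8.47
i=3: S_3 = 4.45 * (-1.38)^3 ≈ -11.69
i=4: S_4 = 4.45 * (-1.38)^4 ≈ 16.14
The first 5 terms are: [4.45, -6.14, 8.47, -11.69, 16.14]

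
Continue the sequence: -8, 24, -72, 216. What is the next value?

Ratios: 24 / -8 = -3.0
This is a geometric sequence with common ratio r = -3.
Next term = 216 * -3 = -648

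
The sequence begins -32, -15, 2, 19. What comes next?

Differences: -15 - -32 = 17
This is an arithmetic sequence with common difference d = 17.
Next term = 19 + 17 = 36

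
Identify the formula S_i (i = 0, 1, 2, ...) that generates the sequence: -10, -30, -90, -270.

Check ratios: -30 / -10 = 3.0
Common ratio r = 3.
First term a = -10.
Formula: S_i = -10 * 3^i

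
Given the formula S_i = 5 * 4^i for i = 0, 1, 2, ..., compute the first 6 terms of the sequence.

This is a geometric sequence.
i=0: S_0 = 5 * 4^0 = 5
i=1: S_1 = 5 * 4^1 = 20
i=2: S_2 = 5 * 4^2 = 80
i=3: S_3 = 5 * 4^3 = 320
i=4: S_4 = 5 * 4^4 = 1280
i=5: S_5 = 5 * 4^5 = 5120
The first 6 terms are: [5, 20, 80, 320, 1280, 5120]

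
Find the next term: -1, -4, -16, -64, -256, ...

Ratios: -4 / -1 = 4.0
This is a geometric sequence with common ratio r = 4.
Next term = -256 * 4 = -1024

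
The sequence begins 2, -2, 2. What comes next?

Ratios: -2 / 2 = -1.0
This is a geometric sequence with common ratio r = -1.
Next term = 2 * -1 = -2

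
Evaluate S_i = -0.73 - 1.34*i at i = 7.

S_7 = -0.73 + -1.34*7 = -0.73 + -9.38 = -10.11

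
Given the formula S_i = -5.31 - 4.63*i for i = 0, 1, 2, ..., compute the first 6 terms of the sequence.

This is an arithmetic sequence.
i=0: S_0 = -5.31 + -4.63*0 = -5.31
i=1: S_1 = -5.31 + -4.63*1 = -9.94
i=2: S_2 = -5.31 + -4.63*2 = -14.57
i=3: S_3 = -5.31 + -4.63*3 = -19.2
i=4: S_4 = -5.31 + -4.63*4 = -23.83
i=5: S_5 = -5.31 + -4.63*5 = -28.46
The first 6 terms are: [-5.31, -9.94, -14.57, -19.2, -23.83, -28.46]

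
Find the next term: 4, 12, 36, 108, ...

Ratios: 12 / 4 = 3.0
This is a geometric sequence with common ratio r = 3.
Next term = 108 * 3 = 324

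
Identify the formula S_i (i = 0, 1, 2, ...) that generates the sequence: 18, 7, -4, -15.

Check differences: 7 - 18 = -11
-4 - 7 = -11
Common difference d = -11.
First term a = 18.
Formula: S_i = 18 - 11*i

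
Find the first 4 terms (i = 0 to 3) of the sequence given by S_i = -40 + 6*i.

This is an arithmetic sequence.
i=0: S_0 = -40 + 6*0 = -40
i=1: S_1 = -40 + 6*1 = -34
i=2: S_2 = -40 + 6*2 = -28
i=3: S_3 = -40 + 6*3 = -22
The first 4 terms are: [-40, -34, -28, -22]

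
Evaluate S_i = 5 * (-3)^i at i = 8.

S_8 = 5 * (-3)^8 = 5 * 6561 = 32805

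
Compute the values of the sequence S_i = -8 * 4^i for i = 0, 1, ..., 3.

This is a geometric sequence.
i=0: S_0 = -8 * 4^0 = -8
i=1: S_1 = -8 * 4^1 = -32
i=2: S_2 = -8 * 4^2 = -128
i=3: S_3 = -8 * 4^3 = -512
The first 4 terms are: [-8, -32, -128, -512]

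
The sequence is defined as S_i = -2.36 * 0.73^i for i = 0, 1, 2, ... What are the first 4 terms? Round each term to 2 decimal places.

This is a geometric sequence.
i=0: S_0 = -2.36 * 0.73^0 = -2.36
i=1: S_1 = -2.36 * 0.73^1 ≈ -1.72
i=2: S_2 = -2.36 * 0.73^2 ≈ -1.26
i=3: S_3 = -2.36 * 0.73^3 ≈ -0.92
The first 4 terms are: [-2.36, -1.72, -1.26, -0.92]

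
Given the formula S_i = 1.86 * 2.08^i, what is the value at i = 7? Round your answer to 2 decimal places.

S_7 = 1.86 * 2.08^7 ≈ 1.86 * 168.4393 ≈ 313.3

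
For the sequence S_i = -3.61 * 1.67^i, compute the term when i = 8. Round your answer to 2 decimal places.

S_8 = -3.61 * 1.67^8 ≈ -3.61 * 60.4967 ≈ -218.39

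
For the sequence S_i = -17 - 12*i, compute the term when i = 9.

S_9 = -17 + -12*9 = -17 + -108 = -125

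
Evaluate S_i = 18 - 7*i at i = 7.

S_7 = 18 + -7*7 = 18 + -49 = -31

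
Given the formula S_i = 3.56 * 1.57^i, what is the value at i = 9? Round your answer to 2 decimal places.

S_9 = 3.56 * 1.57^9 ≈ 3.56 * 57.9558 ≈ 206.32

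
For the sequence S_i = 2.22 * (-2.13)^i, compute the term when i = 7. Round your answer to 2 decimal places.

S_7 = 2.22 * (-2.13)^7 ≈ 2.22 * -198.9103 ≈ -441.58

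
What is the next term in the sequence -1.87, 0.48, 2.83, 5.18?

Differences: 0.48 - -1.87 = 2.35
This is an arithmetic sequence with common difference d = 2.35.
Next term = 5.18 + 2.35 = 7.53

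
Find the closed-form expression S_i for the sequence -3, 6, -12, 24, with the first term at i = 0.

Check ratios: 6 / -3 = -2.0
Common ratio r = -2.
First term a = -3.
Formula: S_i = -3 * (-2)^i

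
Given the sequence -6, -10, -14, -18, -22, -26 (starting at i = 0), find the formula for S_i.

Check differences: -10 - -6 = -4
-14 - -10 = -4
Common difference d = -4.
First term a = -6.
Formula: S_i = -6 - 4*i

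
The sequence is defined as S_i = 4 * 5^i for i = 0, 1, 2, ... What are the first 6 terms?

This is a geometric sequence.
i=0: S_0 = 4 * 5^0 = 4
i=1: S_1 = 4 * 5^1 = 20
i=2: S_2 = 4 * 5^2 = 100
i=3: S_3 = 4 * 5^3 = 500
i=4: S_4 = 4 * 5^4 = 2500
i=5: S_5 = 4 * 5^5 = 12500
The first 6 terms are: [4, 20, 100, 500, 2500, 12500]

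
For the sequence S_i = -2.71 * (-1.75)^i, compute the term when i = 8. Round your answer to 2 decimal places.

S_8 = -2.71 * (-1.75)^8 ≈ -2.71 * 87.9639 ≈ -238.38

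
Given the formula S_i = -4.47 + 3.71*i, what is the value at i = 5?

S_5 = -4.47 + 3.71*5 = -4.47 + 18.55 = 14.08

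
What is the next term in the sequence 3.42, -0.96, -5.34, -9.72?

Differences: -0.96 - 3.42 = -4.38
This is an arithmetic sequence with common difference d = -4.38.
Next term = -9.72 + -4.38 = -14.1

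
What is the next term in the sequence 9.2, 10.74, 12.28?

Differences: 10.74 - 9.2 = 1.54
This is an arithmetic sequence with common difference d = 1.54.
Next term = 12.28 + 1.54 = 13.82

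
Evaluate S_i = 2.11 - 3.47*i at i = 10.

S_10 = 2.11 + -3.47*10 = 2.11 + -34.7 = -32.59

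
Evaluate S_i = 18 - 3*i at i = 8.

S_8 = 18 + -3*8 = 18 + -24 = -6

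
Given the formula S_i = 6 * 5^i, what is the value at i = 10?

S_10 = 6 * 5^10 = 6 * 9765625 = 58593750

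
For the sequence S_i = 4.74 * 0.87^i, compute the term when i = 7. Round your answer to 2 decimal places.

S_7 = 4.74 * 0.87^7 ≈ 4.74 * 0.3773 ≈ 1.79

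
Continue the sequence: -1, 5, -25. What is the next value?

Ratios: 5 / -1 = -5.0
This is a geometric sequence with common ratio r = -5.
Next term = -25 * -5 = 125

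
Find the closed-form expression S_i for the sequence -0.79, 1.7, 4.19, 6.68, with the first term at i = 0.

Check differences: 1.7 - -0.79 = 2.49
4.19 - 1.7 = 2.49
Common difference d = 2.49.
First term a = -0.79.
Formula: S_i = -0.79 + 2.49*i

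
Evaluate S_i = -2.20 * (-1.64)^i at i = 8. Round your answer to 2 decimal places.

S_8 = -2.2 * (-1.64)^8 ≈ -2.2 * 52.33 ≈ -115.13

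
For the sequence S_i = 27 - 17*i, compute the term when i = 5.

S_5 = 27 + -17*5 = 27 + -85 = -58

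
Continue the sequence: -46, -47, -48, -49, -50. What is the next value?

Differences: -47 - -46 = -1
This is an arithmetic sequence with common difference d = -1.
Next term = -50 + -1 = -51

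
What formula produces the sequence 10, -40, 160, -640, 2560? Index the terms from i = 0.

Check ratios: -40 / 10 = -4.0
Common ratio r = -4.
First term a = 10.
Formula: S_i = 10 * (-4)^i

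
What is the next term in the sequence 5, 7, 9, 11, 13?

Differences: 7 - 5 = 2
This is an arithmetic sequence with common difference d = 2.
Next term = 13 + 2 = 15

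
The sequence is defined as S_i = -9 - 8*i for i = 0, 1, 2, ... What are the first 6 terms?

This is an arithmetic sequence.
i=0: S_0 = -9 + -8*0 = -9
i=1: S_1 = -9 + -8*1 = -17
i=2: S_2 = -9 + -8*2 = -25
i=3: S_3 = -9 + -8*3 = -33
i=4: S_4 = -9 + -8*4 = -41
i=5: S_5 = -9 + -8*5 = -49
The first 6 terms are: [-9, -17, -25, -33, -41, -49]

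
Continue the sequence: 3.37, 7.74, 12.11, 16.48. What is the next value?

Differences: 7.74 - 3.37 = 4.37
This is an arithmetic sequence with common difference d = 4.37.
Next term = 16.48 + 4.37 = 20.85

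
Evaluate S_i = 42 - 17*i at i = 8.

S_8 = 42 + -17*8 = 42 + -136 = -94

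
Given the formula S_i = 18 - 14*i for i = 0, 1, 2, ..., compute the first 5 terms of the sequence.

This is an arithmetic sequence.
i=0: S_0 = 18 + -14*0 = 18
i=1: S_1 = 18 + -14*1 = 4
i=2: S_2 = 18 + -14*2 = -10
i=3: S_3 = 18 + -14*3 = -24
i=4: S_4 = 18 + -14*4 = -38
The first 5 terms are: [18, 4, -10, -24, -38]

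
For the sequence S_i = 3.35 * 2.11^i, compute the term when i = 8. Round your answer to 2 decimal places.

S_8 = 3.35 * 2.11^8 ≈ 3.35 * 392.8797 ≈ 1316.15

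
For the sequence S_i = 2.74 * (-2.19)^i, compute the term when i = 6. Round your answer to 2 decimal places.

S_6 = 2.74 * (-2.19)^6 ≈ 2.74 * 110.3227 ≈ 302.28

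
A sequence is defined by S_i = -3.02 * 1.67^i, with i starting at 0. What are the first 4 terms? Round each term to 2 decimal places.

This is a geometric sequence.
i=0: S_0 = -3.02 * 1.67^0 = -3.02
i=1: S_1 = -3.02 * 1.67^1 ≈ -5.04
i=2: S_2 = -3.02 * 1.67^2 ≈ -8.42
i=3: S_3 = -3.02 * 1.67^3 ≈ -14.07
The first 4 terms are: [-3.02, -5.04, -8.42, -14.07]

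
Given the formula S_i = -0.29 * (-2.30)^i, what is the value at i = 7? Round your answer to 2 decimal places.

S_7 = -0.29 * (-2.3)^7 ≈ -0.29 * -340.4825 ≈ 98.74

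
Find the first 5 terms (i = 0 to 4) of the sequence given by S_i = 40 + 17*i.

This is an arithmetic sequence.
i=0: S_0 = 40 + 17*0 = 40
i=1: S_1 = 40 + 17*1 = 57
i=2: S_2 = 40 + 17*2 = 74
i=3: S_3 = 40 + 17*3 = 91
i=4: S_4 = 40 + 17*4 = 108
The first 5 terms are: [40, 57, 74, 91, 108]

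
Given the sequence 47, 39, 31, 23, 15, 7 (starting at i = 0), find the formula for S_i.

Check differences: 39 - 47 = -8
31 - 39 = -8
Common difference d = -8.
First term a = 47.
Formula: S_i = 47 - 8*i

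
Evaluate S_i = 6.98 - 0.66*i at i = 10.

S_10 = 6.98 + -0.66*10 = 6.98 + -6.6 = 0.38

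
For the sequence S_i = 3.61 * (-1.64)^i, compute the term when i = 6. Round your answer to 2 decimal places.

S_6 = 3.61 * (-1.64)^6 ≈ 3.61 * 19.4564 ≈ 70.24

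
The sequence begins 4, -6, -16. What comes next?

Differences: -6 - 4 = -10
This is an arithmetic sequence with common difference d = -10.
Next term = -16 + -10 = -26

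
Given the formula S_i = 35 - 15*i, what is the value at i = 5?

S_5 = 35 + -15*5 = 35 + -75 = -40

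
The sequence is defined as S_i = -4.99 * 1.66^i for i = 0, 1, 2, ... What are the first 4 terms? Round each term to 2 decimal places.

This is a geometric sequence.
i=0: S_0 = -4.99 * 1.66^0 = -4.99
i=1: S_1 = -4.99 * 1.66^1 ≈ -8.28
i=2: S_2 = -4.99 * 1.66^2 ≈ -13.75
i=3: S_3 = -4.99 * 1.66^3 ≈ -22.83
The first 4 terms are: [-4.99, -8.28, -13.75, -22.83]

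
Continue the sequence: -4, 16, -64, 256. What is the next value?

Ratios: 16 / -4 = -4.0
This is a geometric sequence with common ratio r = -4.
Next term = 256 * -4 = -1024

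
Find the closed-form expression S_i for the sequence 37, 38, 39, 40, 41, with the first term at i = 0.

Check differences: 38 - 37 = 1
39 - 38 = 1
Common difference d = 1.
First term a = 37.
Formula: S_i = 37 + 1*i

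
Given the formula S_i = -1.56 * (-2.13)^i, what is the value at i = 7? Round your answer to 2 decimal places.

S_7 = -1.56 * (-2.13)^7 ≈ -1.56 * -198.9103 ≈ 310.3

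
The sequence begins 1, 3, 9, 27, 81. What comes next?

Ratios: 3 / 1 = 3.0
This is a geometric sequence with common ratio r = 3.
Next term = 81 * 3 = 243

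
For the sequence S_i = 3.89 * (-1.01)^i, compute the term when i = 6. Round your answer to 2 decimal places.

S_6 = 3.89 * (-1.01)^6 ≈ 3.89 * 1.0615 ≈ 4.13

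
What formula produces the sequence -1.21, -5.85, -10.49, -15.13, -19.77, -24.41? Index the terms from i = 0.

Check differences: -5.85 - -1.21 = -4.64
-10.49 - -5.85 = -4.64
Common difference d = -4.64.
First term a = -1.21.
Formula: S_i = -1.21 - 4.64*i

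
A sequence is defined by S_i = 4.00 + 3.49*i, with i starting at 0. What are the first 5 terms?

This is an arithmetic sequence.
i=0: S_0 = 4.0 + 3.49*0 = 4.0
i=1: S_1 = 4.0 + 3.49*1 = 7.49
i=2: S_2 = 4.0 + 3.49*2 = 10.98
i=3: S_3 = 4.0 + 3.49*3 = 14.47
i=4: S_4 = 4.0 + 3.49*4 = 17.96
The first 5 terms are: [4.0, 7.49, 10.98, 14.47, 17.96]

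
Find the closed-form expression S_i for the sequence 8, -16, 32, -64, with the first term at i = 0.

Check ratios: -16 / 8 = -2.0
Common ratio r = -2.
First term a = 8.
Formula: S_i = 8 * (-2)^i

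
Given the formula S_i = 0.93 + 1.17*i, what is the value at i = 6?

S_6 = 0.93 + 1.17*6 = 0.93 + 7.02 = 7.95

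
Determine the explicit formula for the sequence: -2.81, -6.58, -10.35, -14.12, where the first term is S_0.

Check differences: -6.58 - -2.81 = -3.77
-10.35 - -6.58 = -3.77
Common difference d = -3.77.
First term a = -2.81.
Formula: S_i = -2.81 - 3.77*i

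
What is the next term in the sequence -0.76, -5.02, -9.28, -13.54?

Differences: -5.02 - -0.76 = -4.26
This is an arithmetic sequence with common difference d = -4.26.
Next term = -13.54 + -4.26 = -17.8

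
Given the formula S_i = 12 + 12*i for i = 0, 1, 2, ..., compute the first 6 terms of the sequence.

This is an arithmetic sequence.
i=0: S_0 = 12 + 12*0 = 12
i=1: S_1 = 12 + 12*1 = 24
i=2: S_2 = 12 + 12*2 = 36
i=3: S_3 = 12 + 12*3 = 48
i=4: S_4 = 12 + 12*4 = 60
i=5: S_5 = 12 + 12*5 = 72
The first 6 terms are: [12, 24, 36, 48, 60, 72]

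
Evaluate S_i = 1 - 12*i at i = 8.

S_8 = 1 + -12*8 = 1 + -96 = -95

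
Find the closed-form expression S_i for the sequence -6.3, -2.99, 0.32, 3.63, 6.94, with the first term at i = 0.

Check differences: -2.99 - -6.3 = 3.31
0.32 - -2.99 = 3.31
Common difference d = 3.31.
First term a = -6.3.
Formula: S_i = -6.30 + 3.31*i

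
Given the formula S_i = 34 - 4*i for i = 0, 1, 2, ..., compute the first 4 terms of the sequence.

This is an arithmetic sequence.
i=0: S_0 = 34 + -4*0 = 34
i=1: S_1 = 34 + -4*1 = 30
i=2: S_2 = 34 + -4*2 = 26
i=3: S_3 = 34 + -4*3 = 22
The first 4 terms are: [34, 30, 26, 22]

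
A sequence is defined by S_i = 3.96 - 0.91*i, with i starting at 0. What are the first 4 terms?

This is an arithmetic sequence.
i=0: S_0 = 3.96 + -0.91*0 = 3.96
i=1: S_1 = 3.96 + -0.91*1 = 3.05
i=2: S_2 = 3.96 + -0.91*2 = 2.14
i=3: S_3 = 3.96 + -0.91*3 = 1.23
The first 4 terms are: [3.96, 3.05, 2.14, 1.23]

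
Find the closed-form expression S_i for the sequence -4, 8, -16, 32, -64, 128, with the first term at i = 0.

Check ratios: 8 / -4 = -2.0
Common ratio r = -2.
First term a = -4.
Formula: S_i = -4 * (-2)^i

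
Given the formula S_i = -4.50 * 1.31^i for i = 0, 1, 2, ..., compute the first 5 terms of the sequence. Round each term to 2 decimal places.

This is a geometric sequence.
i=0: S_0 = -4.5 * 1.31^0 = -4.5
i=1: S_1 = -4.5 * 1.31^1 ≈ -5.9
i=2: S_2 = -4.5 * 1.31^2 ≈ -7.72
i=3: S_3 = -4.5 * 1.31^3 ≈ -10.12
i=4: S_4 = -4.5 * 1.31^4 ≈ -13.25
The first 5 terms are: [-4.5, -5.9, -7.72, -10.12, -13.25]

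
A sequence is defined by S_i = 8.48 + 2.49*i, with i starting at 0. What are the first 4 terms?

This is an arithmetic sequence.
i=0: S_0 = 8.48 + 2.49*0 = 8.48
i=1: S_1 = 8.48 + 2.49*1 = 10.97
i=2: S_2 = 8.48 + 2.49*2 = 13.46
i=3: S_3 = 8.48 + 2.49*3 = 15.95
The first 4 terms are: [8.48, 10.97, 13.46, 15.95]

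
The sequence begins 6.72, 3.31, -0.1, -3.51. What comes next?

Differences: 3.31 - 6.72 = -3.41
This is an arithmetic sequence with common difference d = -3.41.
Next term = -3.51 + -3.41 = -6.92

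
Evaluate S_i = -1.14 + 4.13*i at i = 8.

S_8 = -1.14 + 4.13*8 = -1.14 + 33.04 = 31.9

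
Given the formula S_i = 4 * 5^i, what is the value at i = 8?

S_8 = 4 * 5^8 = 4 * 390625 = 1562500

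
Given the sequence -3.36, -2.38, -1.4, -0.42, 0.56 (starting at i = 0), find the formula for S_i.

Check differences: -2.38 - -3.36 = 0.98
-1.4 - -2.38 = 0.98
Common difference d = 0.98.
First term a = -3.36.
Formula: S_i = -3.36 + 0.98*i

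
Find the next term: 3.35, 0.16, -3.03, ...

Differences: 0.16 - 3.35 = -3.19
This is an arithmetic sequence with common difference d = -3.19.
Next term = -3.03 + -3.19 = -6.22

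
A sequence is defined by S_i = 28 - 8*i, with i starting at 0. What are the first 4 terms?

This is an arithmetic sequence.
i=0: S_0 = 28 + -8*0 = 28
i=1: S_1 = 28 + -8*1 = 20
i=2: S_2 = 28 + -8*2 = 12
i=3: S_3 = 28 + -8*3 = 4
The first 4 terms are: [28, 20, 12, 4]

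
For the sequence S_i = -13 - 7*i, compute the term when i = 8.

S_8 = -13 + -7*8 = -13 + -56 = -69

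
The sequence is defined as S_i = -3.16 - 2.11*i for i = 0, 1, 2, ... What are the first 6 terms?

This is an arithmetic sequence.
i=0: S_0 = -3.16 + -2.11*0 = -3.16
i=1: S_1 = -3.16 + -2.11*1 = -5.27
i=2: S_2 = -3.16 + -2.11*2 = -7.38
i=3: S_3 = -3.16 + -2.11*3 = -9.49
i=4: S_4 = -3.16 + -2.11*4 = -11.6
i=5: S_5 = -3.16 + -2.11*5 = -13.71
The first 6 terms are: [-3.16, -5.27, -7.38, -9.49, -11.6, -13.71]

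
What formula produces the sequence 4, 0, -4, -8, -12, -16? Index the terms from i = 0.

Check differences: 0 - 4 = -4
-4 - 0 = -4
Common difference d = -4.
First term a = 4.
Formula: S_i = 4 - 4*i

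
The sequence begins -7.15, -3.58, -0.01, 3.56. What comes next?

Differences: -3.58 - -7.15 = 3.57
This is an arithmetic sequence with common difference d = 3.57.
Next term = 3.56 + 3.57 = 7.13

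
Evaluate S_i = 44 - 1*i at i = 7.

S_7 = 44 + -1*7 = 44 + -7 = 37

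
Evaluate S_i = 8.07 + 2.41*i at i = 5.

S_5 = 8.07 + 2.41*5 = 8.07 + 12.05 = 20.12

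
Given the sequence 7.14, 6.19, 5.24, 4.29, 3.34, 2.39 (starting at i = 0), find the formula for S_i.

Check differences: 6.19 - 7.14 = -0.95
5.24 - 6.19 = -0.95
Common difference d = -0.95.
First term a = 7.14.
Formula: S_i = 7.14 - 0.95*i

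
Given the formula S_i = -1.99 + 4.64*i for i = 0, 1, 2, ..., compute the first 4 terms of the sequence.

This is an arithmetic sequence.
i=0: S_0 = -1.99 + 4.64*0 = -1.99
i=1: S_1 = -1.99 + 4.64*1 = 2.65
i=2: S_2 = -1.99 + 4.64*2 = 7.29
i=3: S_3 = -1.99 + 4.64*3 = 11.93
The first 4 terms are: [-1.99, 2.65, 7.29, 11.93]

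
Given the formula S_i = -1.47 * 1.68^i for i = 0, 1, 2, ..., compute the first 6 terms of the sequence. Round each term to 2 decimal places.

This is a geometric sequence.
i=0: S_0 = -1.47 * 1.68^0 = -1.47
i=1: S_1 = -1.47 * 1.68^1 ≈ -2.47
i=2: S_2 = -1.47 * 1.68^2 ≈ -4.15
i=3: S_3 = -1.47 * 1.68^3 ≈ -6.97
i=4: S_4 = -1.47 * 1.68^4 ≈ -11.71
i=5: S_5 = -1.47 * 1.68^5 ≈ -19.67
The first 6 terms are: [-1.47, -2.47, -4.15, -6.97, -11.71, -19.67]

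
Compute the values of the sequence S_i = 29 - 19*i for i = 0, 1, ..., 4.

This is an arithmetic sequence.
i=0: S_0 = 29 + -19*0 = 29
i=1: S_1 = 29 + -19*1 = 10
i=2: S_2 = 29 + -19*2 = -9
i=3: S_3 = 29 + -19*3 = -28
i=4: S_4 = 29 + -19*4 = -47
The first 5 terms are: [29, 10, -9, -28, -47]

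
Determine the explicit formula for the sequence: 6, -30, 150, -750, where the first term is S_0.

Check ratios: -30 / 6 = -5.0
Common ratio r = -5.
First term a = 6.
Formula: S_i = 6 * (-5)^i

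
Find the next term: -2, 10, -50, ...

Ratios: 10 / -2 = -5.0
This is a geometric sequence with common ratio r = -5.
Next term = -50 * -5 = 250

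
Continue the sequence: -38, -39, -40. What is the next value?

Differences: -39 - -38 = -1
This is an arithmetic sequence with common difference d = -1.
Next term = -40 + -1 = -41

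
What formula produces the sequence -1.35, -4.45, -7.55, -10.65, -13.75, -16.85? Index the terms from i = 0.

Check differences: -4.45 - -1.35 = -3.1
-7.55 - -4.45 = -3.1
Common difference d = -3.1.
First term a = -1.35.
Formula: S_i = -1.35 - 3.10*i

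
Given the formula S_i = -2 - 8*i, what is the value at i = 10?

S_10 = -2 + -8*10 = -2 + -80 = -82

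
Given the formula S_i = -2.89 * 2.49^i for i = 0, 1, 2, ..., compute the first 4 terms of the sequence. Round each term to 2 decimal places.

This is a geometric sequence.
i=0: S_0 = -2.89 * 2.49^0 = -2.89
i=1: S_1 = -2.89 * 2.49^1 ≈ -7.2
i=2: S_2 = -2.89 * 2.49^2 ≈ -17.92
i=3: S_3 = -2.89 * 2.49^3 ≈ -44.62
The first 4 terms are: [-2.89, -7.2, -17.92, -44.62]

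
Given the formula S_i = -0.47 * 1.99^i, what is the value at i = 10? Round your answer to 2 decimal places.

S_10 = -0.47 * 1.99^10 ≈ -0.47 * 973.9368 ≈ -457.75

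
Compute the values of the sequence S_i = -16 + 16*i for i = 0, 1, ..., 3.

This is an arithmetic sequence.
i=0: S_0 = -16 + 16*0 = -16
i=1: S_1 = -16 + 16*1 = 0
i=2: S_2 = -16 + 16*2 = 16
i=3: S_3 = -16 + 16*3 = 32
The first 4 terms are: [-16, 0, 16, 32]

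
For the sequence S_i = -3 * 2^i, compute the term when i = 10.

S_10 = -3 * 2^10 = -3 * 1024 = -3072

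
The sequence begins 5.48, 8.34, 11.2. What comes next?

Differences: 8.34 - 5.48 = 2.86
This is an arithmetic sequence with common difference d = 2.86.
Next term = 11.2 + 2.86 = 14.06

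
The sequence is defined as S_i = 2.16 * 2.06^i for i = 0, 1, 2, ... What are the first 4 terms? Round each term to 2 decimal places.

This is a geometric sequence.
i=0: S_0 = 2.16 * 2.06^0 = 2.16
i=1: S_1 = 2.16 * 2.06^1 ≈ 4.45
i=2: S_2 = 2.16 * 2.06^2 ≈ 9.17
i=3: S_3 = 2.16 * 2.06^3 ≈ 18.88
The first 4 terms are: [2.16, 4.45, 9.17, 18.88]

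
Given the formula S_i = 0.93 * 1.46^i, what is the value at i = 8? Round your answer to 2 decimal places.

S_8 = 0.93 * 1.46^8 ≈ 0.93 * 20.6454 ≈ 19.2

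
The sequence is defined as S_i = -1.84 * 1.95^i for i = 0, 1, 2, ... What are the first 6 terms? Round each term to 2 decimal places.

This is a geometric sequence.
i=0: S_0 = -1.84 * 1.95^0 = -1.84
i=1: S_1 = -1.84 * 1.95^1 ≈ -3.59
i=2: S_2 = -1.84 * 1.95^2 ≈ -7.0
i=3: S_3 = -1.84 * 1.95^3 ≈ -13.64
i=4: S_4 = -1.84 * 1.95^4 ≈ -26.6
i=5: S_5 = -1.84 * 1.95^5 ≈ -51.88
The first 6 terms are: [-1.84, -3.59, -7.0, -13.64, -26.6, -51.88]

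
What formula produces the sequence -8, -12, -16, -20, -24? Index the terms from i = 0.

Check differences: -12 - -8 = -4
-16 - -12 = -4
Common difference d = -4.
First term a = -8.
Formula: S_i = -8 - 4*i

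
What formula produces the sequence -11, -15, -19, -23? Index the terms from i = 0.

Check differences: -15 - -11 = -4
-19 - -15 = -4
Common difference d = -4.
First term a = -11.
Formula: S_i = -11 - 4*i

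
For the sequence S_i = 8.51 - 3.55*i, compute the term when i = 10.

S_10 = 8.51 + -3.55*10 = 8.51 + -35.5 = -26.99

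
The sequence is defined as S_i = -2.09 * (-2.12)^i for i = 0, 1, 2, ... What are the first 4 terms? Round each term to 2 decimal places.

This is a geometric sequence.
i=0: S_0 = -2.09 * (-2.12)^0 = -2.09
i=1: S_1 = -2.09 * (-2.12)^1 ≈ 4.43
i=2: S_2 = -2.09 * (-2.12)^2 ≈ -9.39
i=3: S_3 = -2.09 * (-2.12)^3 ≈ 19.91
The first 4 terms are: [-2.09, 4.43, -9.39, 19.91]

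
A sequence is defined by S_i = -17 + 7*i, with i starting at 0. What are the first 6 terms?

This is an arithmetic sequence.
i=0: S_0 = -17 + 7*0 = -17
i=1: S_1 = -17 + 7*1 = -10
i=2: S_2 = -17 + 7*2 = -3
i=3: S_3 = -17 + 7*3 = 4
i=4: S_4 = -17 + 7*4 = 11
i=5: S_5 = -17 + 7*5 = 18
The first 6 terms are: [-17, -10, -3, 4, 11, 18]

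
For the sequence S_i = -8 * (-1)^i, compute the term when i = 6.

S_6 = -8 * (-1)^6 = -8 * 1 = -8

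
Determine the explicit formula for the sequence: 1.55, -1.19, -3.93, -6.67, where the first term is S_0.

Check differences: -1.19 - 1.55 = -2.74
-3.93 - -1.19 = -2.74
Common difference d = -2.74.
First term a = 1.55.
Formula: S_i = 1.55 - 2.74*i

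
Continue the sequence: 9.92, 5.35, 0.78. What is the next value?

Differences: 5.35 - 9.92 = -4.57
This is an arithmetic sequence with common difference d = -4.57.
Next term = 0.78 + -4.57 = -3.79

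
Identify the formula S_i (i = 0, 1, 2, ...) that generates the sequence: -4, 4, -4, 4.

Check ratios: 4 / -4 = -1.0
Common ratio r = -1.
First term a = -4.
Formula: S_i = -4 * (-1)^i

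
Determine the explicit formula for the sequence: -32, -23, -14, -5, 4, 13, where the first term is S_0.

Check differences: -23 - -32 = 9
-14 - -23 = 9
Common difference d = 9.
First term a = -32.
Formula: S_i = -32 + 9*i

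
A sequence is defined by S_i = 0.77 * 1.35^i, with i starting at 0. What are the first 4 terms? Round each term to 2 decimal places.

This is a geometric sequence.
i=0: S_0 = 0.77 * 1.35^0 = 0.77
i=1: S_1 = 0.77 * 1.35^1 ≈ 1.04
i=2: S_2 = 0.77 * 1.35^2 ≈ 1.4
i=3: S_3 = 0.77 * 1.35^3 ≈ 1.89
The first 4 terms are: [0.77, 1.04, 1.4, 1.89]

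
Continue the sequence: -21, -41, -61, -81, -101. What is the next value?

Differences: -41 - -21 = -20
This is an arithmetic sequence with common difference d = -20.
Next term = -101 + -20 = -121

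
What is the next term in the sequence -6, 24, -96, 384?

Ratios: 24 / -6 = -4.0
This is a geometric sequence with common ratio r = -4.
Next term = 384 * -4 = -1536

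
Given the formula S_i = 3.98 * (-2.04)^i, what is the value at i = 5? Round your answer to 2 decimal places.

S_5 = 3.98 * (-2.04)^5 ≈ 3.98 * -35.3306 ≈ -140.62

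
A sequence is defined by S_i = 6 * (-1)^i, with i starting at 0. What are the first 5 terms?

This is a geometric sequence.
i=0: S_0 = 6 * (-1)^0 = 6
i=1: S_1 = 6 * (-1)^1 = -6
i=2: S_2 = 6 * (-1)^2 = 6
i=3: S_3 = 6 * (-1)^3 = -6
i=4: S_4 = 6 * (-1)^4 = 6
The first 5 terms are: [6, -6, 6, -6, 6]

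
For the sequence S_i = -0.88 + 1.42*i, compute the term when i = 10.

S_10 = -0.88 + 1.42*10 = -0.88 + 14.2 = 13.32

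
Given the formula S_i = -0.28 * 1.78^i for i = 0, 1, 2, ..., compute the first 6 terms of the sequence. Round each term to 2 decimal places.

This is a geometric sequence.
i=0: S_0 = -0.28 * 1.78^0 = -0.28
i=1: S_1 = -0.28 * 1.78^1 ≈ -0.5
i=2: S_2 = -0.28 * 1.78^2 ≈ -0.89
i=3: S_3 = -0.28 * 1.78^3 ≈ -1.58
i=4: S_4 = -0.28 * 1.78^4 ≈ -2.81
i=5: S_5 = -0.28 * 1.78^5 ≈ -5.0
The first 6 terms are: [-0.28, -0.5, -0.89, -1.58, -2.81, -5.0]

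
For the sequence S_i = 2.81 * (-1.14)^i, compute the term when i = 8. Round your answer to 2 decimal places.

S_8 = 2.81 * (-1.14)^8 ≈ 2.81 * 2.8526 ≈ 8.02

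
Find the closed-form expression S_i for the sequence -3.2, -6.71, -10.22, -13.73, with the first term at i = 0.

Check differences: -6.71 - -3.2 = -3.51
-10.22 - -6.71 = -3.51
Common difference d = -3.51.
First term a = -3.2.
Formula: S_i = -3.20 - 3.51*i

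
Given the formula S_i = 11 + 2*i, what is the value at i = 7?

S_7 = 11 + 2*7 = 11 + 14 = 25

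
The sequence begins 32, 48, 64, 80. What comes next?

Differences: 48 - 32 = 16
This is an arithmetic sequence with common difference d = 16.
Next term = 80 + 16 = 96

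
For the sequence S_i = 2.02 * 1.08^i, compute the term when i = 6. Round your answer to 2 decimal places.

S_6 = 2.02 * 1.08^6 ≈ 2.02 * 1.5869 ≈ 3.21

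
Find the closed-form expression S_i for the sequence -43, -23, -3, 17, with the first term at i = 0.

Check differences: -23 - -43 = 20
-3 - -23 = 20
Common difference d = 20.
First term a = -43.
Formula: S_i = -43 + 20*i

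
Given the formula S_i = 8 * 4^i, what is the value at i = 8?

S_8 = 8 * 4^8 = 8 * 65536 = 524288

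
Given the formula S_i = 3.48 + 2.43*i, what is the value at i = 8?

S_8 = 3.48 + 2.43*8 = 3.48 + 19.44 = 22.92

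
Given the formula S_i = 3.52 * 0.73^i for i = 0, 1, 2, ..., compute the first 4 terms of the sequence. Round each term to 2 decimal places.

This is a geometric sequence.
i=0: S_0 = 3.52 * 0.73^0 = 3.52
i=1: S_1 = 3.52 * 0.73^1 ≈ 2.57
i=2: S_2 = 3.52 * 0.73^2 ≈ 1.88
i=3: S_3 = 3.52 * 0.73^3 ≈ 1.37
The first 4 terms are: [3.52, 2.57, 1.88, 1.37]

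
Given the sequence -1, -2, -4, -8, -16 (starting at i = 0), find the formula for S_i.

Check ratios: -2 / -1 = 2.0
Common ratio r = 2.
First term a = -1.
Formula: S_i = -1 * 2^i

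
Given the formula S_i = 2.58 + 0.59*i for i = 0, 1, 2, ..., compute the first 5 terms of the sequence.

This is an arithmetic sequence.
i=0: S_0 = 2.58 + 0.59*0 = 2.58
i=1: S_1 = 2.58 + 0.59*1 = 3.17
i=2: S_2 = 2.58 + 0.59*2 = 3.76
i=3: S_3 = 2.58 + 0.59*3 = 4.35
i=4: S_4 = 2.58 + 0.59*4 = 4.94
The first 5 terms are: [2.58, 3.17, 3.76, 4.35, 4.94]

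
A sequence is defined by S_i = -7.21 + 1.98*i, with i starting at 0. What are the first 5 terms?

This is an arithmetic sequence.
i=0: S_0 = -7.21 + 1.98*0 = -7.21
i=1: S_1 = -7.21 + 1.98*1 = -5.23
i=2: S_2 = -7.21 + 1.98*2 = -3.25
i=3: S_3 = -7.21 + 1.98*3 = -1.27
i=4: S_4 = -7.21 + 1.98*4 = 0.71
The first 5 terms are: [-7.21, -5.23, -3.25, -1.27, 0.71]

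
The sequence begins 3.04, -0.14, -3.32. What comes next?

Differences: -0.14 - 3.04 = -3.18
This is an arithmetic sequence with common difference d = -3.18.
Next term = -3.32 + -3.18 = -6.5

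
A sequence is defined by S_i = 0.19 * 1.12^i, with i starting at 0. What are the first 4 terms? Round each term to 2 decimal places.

This is a geometric sequence.
i=0: S_0 = 0.19 * 1.12^0 = 0.19
i=1: S_1 = 0.19 * 1.12^1 ≈ 0.21
i=2: S_2 = 0.19 * 1.12^2 ≈ 0.24
i=3: S_3 = 0.19 * 1.12^3 ≈ 0.27
The first 4 terms are: [0.19, 0.21, 0.24, 0.27]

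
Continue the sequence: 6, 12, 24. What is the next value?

Ratios: 12 / 6 = 2.0
This is a geometric sequence with common ratio r = 2.
Next term = 24 * 2 = 48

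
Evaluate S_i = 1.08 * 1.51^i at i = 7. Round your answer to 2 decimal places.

S_7 = 1.08 * 1.51^7 ≈ 1.08 * 17.8994 ≈ 19.33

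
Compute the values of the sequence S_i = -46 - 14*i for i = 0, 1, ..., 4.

This is an arithmetic sequence.
i=0: S_0 = -46 + -14*0 = -46
i=1: S_1 = -46 + -14*1 = -60
i=2: S_2 = -46 + -14*2 = -74
i=3: S_3 = -46 + -14*3 = -88
i=4: S_4 = -46 + -14*4 = -102
The first 5 terms are: [-46, -60, -74, -88, -102]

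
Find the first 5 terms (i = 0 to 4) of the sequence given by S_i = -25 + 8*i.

This is an arithmetic sequence.
i=0: S_0 = -25 + 8*0 = -25
i=1: S_1 = -25 + 8*1 = -17
i=2: S_2 = -25 + 8*2 = -9
i=3: S_3 = -25 + 8*3 = -1
i=4: S_4 = -25 + 8*4 = 7
The first 5 terms are: [-25, -17, -9, -1, 7]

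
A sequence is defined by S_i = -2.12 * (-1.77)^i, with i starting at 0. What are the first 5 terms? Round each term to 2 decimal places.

This is a geometric sequence.
i=0: S_0 = -2.12 * (-1.77)^0 = -2.12
i=1: S_1 = -2.12 * (-1.77)^1 ≈ 3.75
i=2: S_2 = -2.12 * (-1.77)^2 ≈ -6.64
i=3: S_3 = -2.12 * (-1.77)^3 ≈ 11.76
i=4: S_4 = -2.12 * (-1.77)^4 ≈ -20.81
The first 5 terms are: [-2.12, 3.75, -6.64, 11.76, -20.81]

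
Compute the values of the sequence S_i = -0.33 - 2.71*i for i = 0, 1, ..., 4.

This is an arithmetic sequence.
i=0: S_0 = -0.33 + -2.71*0 = -0.33
i=1: S_1 = -0.33 + -2.71*1 = -3.04
i=2: S_2 = -0.33 + -2.71*2 = -5.75
i=3: S_3 = -0.33 + -2.71*3 = -8.46
i=4: S_4 = -0.33 + -2.71*4 = -11.17
The first 5 terms are: [-0.33, -3.04, -5.75, -8.46, -11.17]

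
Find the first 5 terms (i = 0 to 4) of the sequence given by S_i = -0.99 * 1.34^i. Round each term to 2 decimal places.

This is a geometric sequence.
i=0: S_0 = -0.99 * 1.34^0 = -0.99
i=1: S_1 = -0.99 * 1.34^1 ≈ -1.33
i=2: S_2 = -0.99 * 1.34^2 ≈ -1.78
i=3: S_3 = -0.99 * 1.34^3 ≈ -2.38
i=4: S_4 = -0.99 * 1.34^4 ≈ -3.19
The first 5 terms are: [-0.99, -1.33, -1.78, -2.38, -3.19]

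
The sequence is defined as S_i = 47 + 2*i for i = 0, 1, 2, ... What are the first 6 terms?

This is an arithmetic sequence.
i=0: S_0 = 47 + 2*0 = 47
i=1: S_1 = 47 + 2*1 = 49
i=2: S_2 = 47 + 2*2 = 51
i=3: S_3 = 47 + 2*3 = 53
i=4: S_4 = 47 + 2*4 = 55
i=5: S_5 = 47 + 2*5 = 57
The first 6 terms are: [47, 49, 51, 53, 55, 57]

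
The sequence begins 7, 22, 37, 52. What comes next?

Differences: 22 - 7 = 15
This is an arithmetic sequence with common difference d = 15.
Next term = 52 + 15 = 67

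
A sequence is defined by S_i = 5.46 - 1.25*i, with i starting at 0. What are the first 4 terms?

This is an arithmetic sequence.
i=0: S_0 = 5.46 + -1.25*0 = 5.46
i=1: S_1 = 5.46 + -1.25*1 = 4.21
i=2: S_2 = 5.46 + -1.25*2 = 2.96
i=3: S_3 = 5.46 + -1.25*3 = 1.71
The first 4 terms are: [5.46, 4.21, 2.96, 1.71]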